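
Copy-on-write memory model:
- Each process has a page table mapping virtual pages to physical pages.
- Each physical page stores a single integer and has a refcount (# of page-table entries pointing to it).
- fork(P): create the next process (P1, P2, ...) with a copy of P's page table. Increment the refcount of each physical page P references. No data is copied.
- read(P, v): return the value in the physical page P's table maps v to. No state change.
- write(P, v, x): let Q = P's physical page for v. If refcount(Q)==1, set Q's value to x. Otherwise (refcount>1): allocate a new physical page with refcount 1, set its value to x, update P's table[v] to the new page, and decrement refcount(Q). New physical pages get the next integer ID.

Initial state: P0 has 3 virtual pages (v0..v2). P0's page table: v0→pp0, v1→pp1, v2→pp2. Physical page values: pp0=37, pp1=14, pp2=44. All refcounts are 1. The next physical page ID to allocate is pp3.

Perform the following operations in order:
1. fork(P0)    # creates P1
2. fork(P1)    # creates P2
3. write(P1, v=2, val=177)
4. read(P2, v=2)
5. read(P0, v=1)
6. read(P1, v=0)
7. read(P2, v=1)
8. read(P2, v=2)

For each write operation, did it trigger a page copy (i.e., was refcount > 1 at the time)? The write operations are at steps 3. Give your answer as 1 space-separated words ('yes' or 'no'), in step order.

Op 1: fork(P0) -> P1. 3 ppages; refcounts: pp0:2 pp1:2 pp2:2
Op 2: fork(P1) -> P2. 3 ppages; refcounts: pp0:3 pp1:3 pp2:3
Op 3: write(P1, v2, 177). refcount(pp2)=3>1 -> COPY to pp3. 4 ppages; refcounts: pp0:3 pp1:3 pp2:2 pp3:1
Op 4: read(P2, v2) -> 44. No state change.
Op 5: read(P0, v1) -> 14. No state change.
Op 6: read(P1, v0) -> 37. No state change.
Op 7: read(P2, v1) -> 14. No state change.
Op 8: read(P2, v2) -> 44. No state change.

yes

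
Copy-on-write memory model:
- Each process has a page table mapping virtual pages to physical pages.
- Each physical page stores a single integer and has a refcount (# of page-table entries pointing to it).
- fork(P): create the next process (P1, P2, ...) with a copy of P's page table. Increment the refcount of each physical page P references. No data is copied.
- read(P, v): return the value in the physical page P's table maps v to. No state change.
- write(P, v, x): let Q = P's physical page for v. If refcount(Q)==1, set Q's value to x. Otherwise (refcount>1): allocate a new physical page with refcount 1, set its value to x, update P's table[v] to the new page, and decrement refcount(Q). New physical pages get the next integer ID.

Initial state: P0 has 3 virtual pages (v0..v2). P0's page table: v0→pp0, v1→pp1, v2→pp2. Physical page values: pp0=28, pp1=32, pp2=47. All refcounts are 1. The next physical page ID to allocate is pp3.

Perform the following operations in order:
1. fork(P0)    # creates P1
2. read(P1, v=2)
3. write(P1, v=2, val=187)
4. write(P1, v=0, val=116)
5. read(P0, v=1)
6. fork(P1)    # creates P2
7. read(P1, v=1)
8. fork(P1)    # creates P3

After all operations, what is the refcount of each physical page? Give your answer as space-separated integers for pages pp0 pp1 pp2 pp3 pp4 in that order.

Op 1: fork(P0) -> P1. 3 ppages; refcounts: pp0:2 pp1:2 pp2:2
Op 2: read(P1, v2) -> 47. No state change.
Op 3: write(P1, v2, 187). refcount(pp2)=2>1 -> COPY to pp3. 4 ppages; refcounts: pp0:2 pp1:2 pp2:1 pp3:1
Op 4: write(P1, v0, 116). refcount(pp0)=2>1 -> COPY to pp4. 5 ppages; refcounts: pp0:1 pp1:2 pp2:1 pp3:1 pp4:1
Op 5: read(P0, v1) -> 32. No state change.
Op 6: fork(P1) -> P2. 5 ppages; refcounts: pp0:1 pp1:3 pp2:1 pp3:2 pp4:2
Op 7: read(P1, v1) -> 32. No state change.
Op 8: fork(P1) -> P3. 5 ppages; refcounts: pp0:1 pp1:4 pp2:1 pp3:3 pp4:3

Answer: 1 4 1 3 3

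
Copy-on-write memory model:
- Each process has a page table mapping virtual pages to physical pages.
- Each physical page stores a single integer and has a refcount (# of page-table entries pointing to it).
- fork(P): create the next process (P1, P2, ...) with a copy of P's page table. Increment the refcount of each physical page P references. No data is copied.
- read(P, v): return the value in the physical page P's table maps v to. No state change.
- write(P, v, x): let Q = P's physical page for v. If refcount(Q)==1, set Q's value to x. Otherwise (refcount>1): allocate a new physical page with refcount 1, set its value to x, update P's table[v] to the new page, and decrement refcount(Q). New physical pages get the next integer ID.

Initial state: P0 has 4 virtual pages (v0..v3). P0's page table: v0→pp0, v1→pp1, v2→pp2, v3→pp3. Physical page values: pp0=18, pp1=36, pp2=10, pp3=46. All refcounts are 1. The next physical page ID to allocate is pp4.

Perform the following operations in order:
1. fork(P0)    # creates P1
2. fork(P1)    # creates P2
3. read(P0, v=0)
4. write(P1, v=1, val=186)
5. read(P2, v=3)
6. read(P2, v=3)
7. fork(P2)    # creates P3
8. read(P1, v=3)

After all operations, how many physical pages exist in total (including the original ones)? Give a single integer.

Answer: 5

Derivation:
Op 1: fork(P0) -> P1. 4 ppages; refcounts: pp0:2 pp1:2 pp2:2 pp3:2
Op 2: fork(P1) -> P2. 4 ppages; refcounts: pp0:3 pp1:3 pp2:3 pp3:3
Op 3: read(P0, v0) -> 18. No state change.
Op 4: write(P1, v1, 186). refcount(pp1)=3>1 -> COPY to pp4. 5 ppages; refcounts: pp0:3 pp1:2 pp2:3 pp3:3 pp4:1
Op 5: read(P2, v3) -> 46. No state change.
Op 6: read(P2, v3) -> 46. No state change.
Op 7: fork(P2) -> P3. 5 ppages; refcounts: pp0:4 pp1:3 pp2:4 pp3:4 pp4:1
Op 8: read(P1, v3) -> 46. No state change.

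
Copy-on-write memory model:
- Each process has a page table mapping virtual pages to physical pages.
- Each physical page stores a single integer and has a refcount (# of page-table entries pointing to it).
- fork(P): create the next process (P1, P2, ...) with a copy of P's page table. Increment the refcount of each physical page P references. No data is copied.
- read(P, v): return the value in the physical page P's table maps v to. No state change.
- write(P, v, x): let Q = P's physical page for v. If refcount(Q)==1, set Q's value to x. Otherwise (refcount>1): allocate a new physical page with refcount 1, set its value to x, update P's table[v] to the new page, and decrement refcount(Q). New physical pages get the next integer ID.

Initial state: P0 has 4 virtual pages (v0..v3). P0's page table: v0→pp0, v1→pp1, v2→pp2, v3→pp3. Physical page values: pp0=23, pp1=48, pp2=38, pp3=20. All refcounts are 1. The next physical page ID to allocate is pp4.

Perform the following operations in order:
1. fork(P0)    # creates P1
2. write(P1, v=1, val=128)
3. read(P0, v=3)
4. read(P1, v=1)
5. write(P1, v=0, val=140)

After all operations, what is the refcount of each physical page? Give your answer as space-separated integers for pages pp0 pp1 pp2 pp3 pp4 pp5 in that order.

Answer: 1 1 2 2 1 1

Derivation:
Op 1: fork(P0) -> P1. 4 ppages; refcounts: pp0:2 pp1:2 pp2:2 pp3:2
Op 2: write(P1, v1, 128). refcount(pp1)=2>1 -> COPY to pp4. 5 ppages; refcounts: pp0:2 pp1:1 pp2:2 pp3:2 pp4:1
Op 3: read(P0, v3) -> 20. No state change.
Op 4: read(P1, v1) -> 128. No state change.
Op 5: write(P1, v0, 140). refcount(pp0)=2>1 -> COPY to pp5. 6 ppages; refcounts: pp0:1 pp1:1 pp2:2 pp3:2 pp4:1 pp5:1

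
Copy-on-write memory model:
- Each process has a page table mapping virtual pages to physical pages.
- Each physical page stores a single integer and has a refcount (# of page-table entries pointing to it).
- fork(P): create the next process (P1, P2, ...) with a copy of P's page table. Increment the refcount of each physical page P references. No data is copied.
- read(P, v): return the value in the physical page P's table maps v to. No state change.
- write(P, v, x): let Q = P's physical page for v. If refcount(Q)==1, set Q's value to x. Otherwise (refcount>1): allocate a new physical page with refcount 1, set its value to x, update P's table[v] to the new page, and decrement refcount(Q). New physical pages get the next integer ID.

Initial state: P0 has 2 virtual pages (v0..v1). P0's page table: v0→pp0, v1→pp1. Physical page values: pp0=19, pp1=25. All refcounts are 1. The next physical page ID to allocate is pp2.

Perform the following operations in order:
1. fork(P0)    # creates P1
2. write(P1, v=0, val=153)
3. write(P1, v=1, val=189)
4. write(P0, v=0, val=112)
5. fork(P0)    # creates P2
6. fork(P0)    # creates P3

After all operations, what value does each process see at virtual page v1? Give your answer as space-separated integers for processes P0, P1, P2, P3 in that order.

Op 1: fork(P0) -> P1. 2 ppages; refcounts: pp0:2 pp1:2
Op 2: write(P1, v0, 153). refcount(pp0)=2>1 -> COPY to pp2. 3 ppages; refcounts: pp0:1 pp1:2 pp2:1
Op 3: write(P1, v1, 189). refcount(pp1)=2>1 -> COPY to pp3. 4 ppages; refcounts: pp0:1 pp1:1 pp2:1 pp3:1
Op 4: write(P0, v0, 112). refcount(pp0)=1 -> write in place. 4 ppages; refcounts: pp0:1 pp1:1 pp2:1 pp3:1
Op 5: fork(P0) -> P2. 4 ppages; refcounts: pp0:2 pp1:2 pp2:1 pp3:1
Op 6: fork(P0) -> P3. 4 ppages; refcounts: pp0:3 pp1:3 pp2:1 pp3:1
P0: v1 -> pp1 = 25
P1: v1 -> pp3 = 189
P2: v1 -> pp1 = 25
P3: v1 -> pp1 = 25

Answer: 25 189 25 25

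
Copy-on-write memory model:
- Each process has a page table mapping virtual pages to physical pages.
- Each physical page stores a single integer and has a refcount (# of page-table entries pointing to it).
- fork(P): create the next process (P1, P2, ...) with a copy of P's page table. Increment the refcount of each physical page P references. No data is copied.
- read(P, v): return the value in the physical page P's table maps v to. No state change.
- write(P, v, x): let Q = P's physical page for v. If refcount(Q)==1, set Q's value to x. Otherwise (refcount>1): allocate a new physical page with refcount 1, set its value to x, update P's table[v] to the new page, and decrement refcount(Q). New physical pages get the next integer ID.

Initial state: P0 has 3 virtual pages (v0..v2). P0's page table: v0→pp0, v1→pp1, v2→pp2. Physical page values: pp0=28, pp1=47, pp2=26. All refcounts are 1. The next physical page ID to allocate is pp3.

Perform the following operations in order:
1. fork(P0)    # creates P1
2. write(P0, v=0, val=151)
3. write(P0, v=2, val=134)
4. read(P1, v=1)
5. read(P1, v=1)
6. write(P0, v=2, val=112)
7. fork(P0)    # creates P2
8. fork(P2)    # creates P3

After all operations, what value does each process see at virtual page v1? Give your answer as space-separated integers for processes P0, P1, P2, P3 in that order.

Op 1: fork(P0) -> P1. 3 ppages; refcounts: pp0:2 pp1:2 pp2:2
Op 2: write(P0, v0, 151). refcount(pp0)=2>1 -> COPY to pp3. 4 ppages; refcounts: pp0:1 pp1:2 pp2:2 pp3:1
Op 3: write(P0, v2, 134). refcount(pp2)=2>1 -> COPY to pp4. 5 ppages; refcounts: pp0:1 pp1:2 pp2:1 pp3:1 pp4:1
Op 4: read(P1, v1) -> 47. No state change.
Op 5: read(P1, v1) -> 47. No state change.
Op 6: write(P0, v2, 112). refcount(pp4)=1 -> write in place. 5 ppages; refcounts: pp0:1 pp1:2 pp2:1 pp3:1 pp4:1
Op 7: fork(P0) -> P2. 5 ppages; refcounts: pp0:1 pp1:3 pp2:1 pp3:2 pp4:2
Op 8: fork(P2) -> P3. 5 ppages; refcounts: pp0:1 pp1:4 pp2:1 pp3:3 pp4:3
P0: v1 -> pp1 = 47
P1: v1 -> pp1 = 47
P2: v1 -> pp1 = 47
P3: v1 -> pp1 = 47

Answer: 47 47 47 47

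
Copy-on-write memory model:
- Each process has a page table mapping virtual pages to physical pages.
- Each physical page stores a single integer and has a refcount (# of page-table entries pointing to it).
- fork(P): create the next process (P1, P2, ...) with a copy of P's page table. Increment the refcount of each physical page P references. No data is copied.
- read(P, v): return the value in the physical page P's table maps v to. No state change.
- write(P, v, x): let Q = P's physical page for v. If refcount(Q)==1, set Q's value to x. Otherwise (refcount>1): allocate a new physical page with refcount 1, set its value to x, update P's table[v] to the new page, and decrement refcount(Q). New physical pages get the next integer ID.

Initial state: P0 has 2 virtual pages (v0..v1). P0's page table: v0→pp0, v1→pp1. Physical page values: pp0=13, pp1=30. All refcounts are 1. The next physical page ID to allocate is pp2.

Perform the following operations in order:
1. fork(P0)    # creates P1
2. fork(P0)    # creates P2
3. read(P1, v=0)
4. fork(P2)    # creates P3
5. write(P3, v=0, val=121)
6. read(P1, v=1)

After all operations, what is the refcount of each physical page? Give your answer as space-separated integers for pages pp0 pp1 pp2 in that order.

Answer: 3 4 1

Derivation:
Op 1: fork(P0) -> P1. 2 ppages; refcounts: pp0:2 pp1:2
Op 2: fork(P0) -> P2. 2 ppages; refcounts: pp0:3 pp1:3
Op 3: read(P1, v0) -> 13. No state change.
Op 4: fork(P2) -> P3. 2 ppages; refcounts: pp0:4 pp1:4
Op 5: write(P3, v0, 121). refcount(pp0)=4>1 -> COPY to pp2. 3 ppages; refcounts: pp0:3 pp1:4 pp2:1
Op 6: read(P1, v1) -> 30. No state change.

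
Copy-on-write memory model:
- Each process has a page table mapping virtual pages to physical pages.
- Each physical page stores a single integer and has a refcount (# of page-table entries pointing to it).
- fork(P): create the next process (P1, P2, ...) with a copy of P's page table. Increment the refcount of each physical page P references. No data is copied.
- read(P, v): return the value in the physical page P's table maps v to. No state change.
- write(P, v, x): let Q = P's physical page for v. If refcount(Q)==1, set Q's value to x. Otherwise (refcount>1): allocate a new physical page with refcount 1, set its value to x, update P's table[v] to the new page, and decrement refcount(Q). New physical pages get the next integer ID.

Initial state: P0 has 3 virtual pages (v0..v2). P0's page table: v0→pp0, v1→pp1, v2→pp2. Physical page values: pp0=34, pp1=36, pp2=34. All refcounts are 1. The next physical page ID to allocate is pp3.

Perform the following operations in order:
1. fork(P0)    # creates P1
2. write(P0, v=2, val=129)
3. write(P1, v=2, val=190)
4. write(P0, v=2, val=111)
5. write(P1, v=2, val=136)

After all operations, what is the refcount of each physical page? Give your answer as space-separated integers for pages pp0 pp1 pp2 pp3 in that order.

Answer: 2 2 1 1

Derivation:
Op 1: fork(P0) -> P1. 3 ppages; refcounts: pp0:2 pp1:2 pp2:2
Op 2: write(P0, v2, 129). refcount(pp2)=2>1 -> COPY to pp3. 4 ppages; refcounts: pp0:2 pp1:2 pp2:1 pp3:1
Op 3: write(P1, v2, 190). refcount(pp2)=1 -> write in place. 4 ppages; refcounts: pp0:2 pp1:2 pp2:1 pp3:1
Op 4: write(P0, v2, 111). refcount(pp3)=1 -> write in place. 4 ppages; refcounts: pp0:2 pp1:2 pp2:1 pp3:1
Op 5: write(P1, v2, 136). refcount(pp2)=1 -> write in place. 4 ppages; refcounts: pp0:2 pp1:2 pp2:1 pp3:1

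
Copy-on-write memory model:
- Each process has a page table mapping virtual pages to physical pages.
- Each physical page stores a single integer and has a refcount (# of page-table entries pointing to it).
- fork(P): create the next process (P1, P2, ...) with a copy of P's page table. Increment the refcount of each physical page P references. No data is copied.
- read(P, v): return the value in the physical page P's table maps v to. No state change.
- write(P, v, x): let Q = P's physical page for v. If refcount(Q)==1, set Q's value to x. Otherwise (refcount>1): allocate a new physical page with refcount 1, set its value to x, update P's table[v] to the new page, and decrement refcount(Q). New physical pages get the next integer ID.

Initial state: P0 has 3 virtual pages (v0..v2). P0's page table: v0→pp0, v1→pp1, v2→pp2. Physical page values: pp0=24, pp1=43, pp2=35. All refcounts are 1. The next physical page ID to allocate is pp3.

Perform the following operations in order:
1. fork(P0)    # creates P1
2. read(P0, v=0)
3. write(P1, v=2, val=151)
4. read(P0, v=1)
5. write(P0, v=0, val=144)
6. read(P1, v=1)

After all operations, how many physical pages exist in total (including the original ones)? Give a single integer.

Answer: 5

Derivation:
Op 1: fork(P0) -> P1. 3 ppages; refcounts: pp0:2 pp1:2 pp2:2
Op 2: read(P0, v0) -> 24. No state change.
Op 3: write(P1, v2, 151). refcount(pp2)=2>1 -> COPY to pp3. 4 ppages; refcounts: pp0:2 pp1:2 pp2:1 pp3:1
Op 4: read(P0, v1) -> 43. No state change.
Op 5: write(P0, v0, 144). refcount(pp0)=2>1 -> COPY to pp4. 5 ppages; refcounts: pp0:1 pp1:2 pp2:1 pp3:1 pp4:1
Op 6: read(P1, v1) -> 43. No state change.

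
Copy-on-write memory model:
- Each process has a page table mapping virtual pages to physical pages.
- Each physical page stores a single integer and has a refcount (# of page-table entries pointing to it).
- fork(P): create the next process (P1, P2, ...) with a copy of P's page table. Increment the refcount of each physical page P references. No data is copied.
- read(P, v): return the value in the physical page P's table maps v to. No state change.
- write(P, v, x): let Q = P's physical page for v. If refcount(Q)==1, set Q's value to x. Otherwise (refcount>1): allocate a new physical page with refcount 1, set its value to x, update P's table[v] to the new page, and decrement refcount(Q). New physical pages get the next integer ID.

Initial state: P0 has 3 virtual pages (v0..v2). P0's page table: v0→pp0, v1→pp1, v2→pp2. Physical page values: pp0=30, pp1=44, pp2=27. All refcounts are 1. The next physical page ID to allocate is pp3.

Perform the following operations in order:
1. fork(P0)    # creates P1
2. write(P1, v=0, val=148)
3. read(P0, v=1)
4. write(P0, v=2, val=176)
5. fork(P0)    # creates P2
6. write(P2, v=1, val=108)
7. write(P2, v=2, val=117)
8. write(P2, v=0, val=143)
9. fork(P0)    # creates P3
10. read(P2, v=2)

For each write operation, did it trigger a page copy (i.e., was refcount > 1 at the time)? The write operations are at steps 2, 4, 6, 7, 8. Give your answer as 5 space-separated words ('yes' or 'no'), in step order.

Op 1: fork(P0) -> P1. 3 ppages; refcounts: pp0:2 pp1:2 pp2:2
Op 2: write(P1, v0, 148). refcount(pp0)=2>1 -> COPY to pp3. 4 ppages; refcounts: pp0:1 pp1:2 pp2:2 pp3:1
Op 3: read(P0, v1) -> 44. No state change.
Op 4: write(P0, v2, 176). refcount(pp2)=2>1 -> COPY to pp4. 5 ppages; refcounts: pp0:1 pp1:2 pp2:1 pp3:1 pp4:1
Op 5: fork(P0) -> P2. 5 ppages; refcounts: pp0:2 pp1:3 pp2:1 pp3:1 pp4:2
Op 6: write(P2, v1, 108). refcount(pp1)=3>1 -> COPY to pp5. 6 ppages; refcounts: pp0:2 pp1:2 pp2:1 pp3:1 pp4:2 pp5:1
Op 7: write(P2, v2, 117). refcount(pp4)=2>1 -> COPY to pp6. 7 ppages; refcounts: pp0:2 pp1:2 pp2:1 pp3:1 pp4:1 pp5:1 pp6:1
Op 8: write(P2, v0, 143). refcount(pp0)=2>1 -> COPY to pp7. 8 ppages; refcounts: pp0:1 pp1:2 pp2:1 pp3:1 pp4:1 pp5:1 pp6:1 pp7:1
Op 9: fork(P0) -> P3. 8 ppages; refcounts: pp0:2 pp1:3 pp2:1 pp3:1 pp4:2 pp5:1 pp6:1 pp7:1
Op 10: read(P2, v2) -> 117. No state change.

yes yes yes yes yes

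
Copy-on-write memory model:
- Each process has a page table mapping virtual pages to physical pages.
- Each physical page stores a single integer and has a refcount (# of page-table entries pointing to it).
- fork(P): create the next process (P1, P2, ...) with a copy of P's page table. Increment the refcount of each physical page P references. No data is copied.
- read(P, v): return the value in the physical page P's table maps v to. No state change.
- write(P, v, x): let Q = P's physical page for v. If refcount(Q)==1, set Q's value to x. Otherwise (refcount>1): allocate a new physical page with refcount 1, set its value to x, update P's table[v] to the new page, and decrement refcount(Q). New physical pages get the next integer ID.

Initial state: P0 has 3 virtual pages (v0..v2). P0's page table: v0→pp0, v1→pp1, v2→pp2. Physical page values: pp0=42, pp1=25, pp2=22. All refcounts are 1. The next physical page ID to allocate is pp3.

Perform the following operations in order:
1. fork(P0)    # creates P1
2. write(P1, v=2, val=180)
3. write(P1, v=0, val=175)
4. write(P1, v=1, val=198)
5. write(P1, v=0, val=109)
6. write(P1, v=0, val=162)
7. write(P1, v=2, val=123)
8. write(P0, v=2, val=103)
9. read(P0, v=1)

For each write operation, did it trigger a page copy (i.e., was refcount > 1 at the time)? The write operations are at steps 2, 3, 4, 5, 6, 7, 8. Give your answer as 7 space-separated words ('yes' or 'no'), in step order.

Op 1: fork(P0) -> P1. 3 ppages; refcounts: pp0:2 pp1:2 pp2:2
Op 2: write(P1, v2, 180). refcount(pp2)=2>1 -> COPY to pp3. 4 ppages; refcounts: pp0:2 pp1:2 pp2:1 pp3:1
Op 3: write(P1, v0, 175). refcount(pp0)=2>1 -> COPY to pp4. 5 ppages; refcounts: pp0:1 pp1:2 pp2:1 pp3:1 pp4:1
Op 4: write(P1, v1, 198). refcount(pp1)=2>1 -> COPY to pp5. 6 ppages; refcounts: pp0:1 pp1:1 pp2:1 pp3:1 pp4:1 pp5:1
Op 5: write(P1, v0, 109). refcount(pp4)=1 -> write in place. 6 ppages; refcounts: pp0:1 pp1:1 pp2:1 pp3:1 pp4:1 pp5:1
Op 6: write(P1, v0, 162). refcount(pp4)=1 -> write in place. 6 ppages; refcounts: pp0:1 pp1:1 pp2:1 pp3:1 pp4:1 pp5:1
Op 7: write(P1, v2, 123). refcount(pp3)=1 -> write in place. 6 ppages; refcounts: pp0:1 pp1:1 pp2:1 pp3:1 pp4:1 pp5:1
Op 8: write(P0, v2, 103). refcount(pp2)=1 -> write in place. 6 ppages; refcounts: pp0:1 pp1:1 pp2:1 pp3:1 pp4:1 pp5:1
Op 9: read(P0, v1) -> 25. No state change.

yes yes yes no no no no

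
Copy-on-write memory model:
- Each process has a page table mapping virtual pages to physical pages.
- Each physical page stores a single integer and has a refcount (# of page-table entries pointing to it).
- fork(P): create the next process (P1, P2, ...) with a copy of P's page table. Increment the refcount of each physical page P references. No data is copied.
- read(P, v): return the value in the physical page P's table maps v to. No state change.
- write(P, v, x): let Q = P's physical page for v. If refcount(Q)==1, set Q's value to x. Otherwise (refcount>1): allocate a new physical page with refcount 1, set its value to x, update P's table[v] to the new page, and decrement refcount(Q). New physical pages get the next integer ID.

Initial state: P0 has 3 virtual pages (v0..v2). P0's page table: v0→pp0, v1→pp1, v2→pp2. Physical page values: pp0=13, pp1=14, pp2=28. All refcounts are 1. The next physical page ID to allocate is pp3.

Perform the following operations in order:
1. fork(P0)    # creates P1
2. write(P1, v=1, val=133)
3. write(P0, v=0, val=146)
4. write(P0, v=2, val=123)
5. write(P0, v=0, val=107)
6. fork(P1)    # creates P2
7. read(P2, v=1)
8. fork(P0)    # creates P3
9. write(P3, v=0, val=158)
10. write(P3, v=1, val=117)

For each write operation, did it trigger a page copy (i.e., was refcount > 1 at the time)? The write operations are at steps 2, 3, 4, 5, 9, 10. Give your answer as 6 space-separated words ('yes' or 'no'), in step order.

Op 1: fork(P0) -> P1. 3 ppages; refcounts: pp0:2 pp1:2 pp2:2
Op 2: write(P1, v1, 133). refcount(pp1)=2>1 -> COPY to pp3. 4 ppages; refcounts: pp0:2 pp1:1 pp2:2 pp3:1
Op 3: write(P0, v0, 146). refcount(pp0)=2>1 -> COPY to pp4. 5 ppages; refcounts: pp0:1 pp1:1 pp2:2 pp3:1 pp4:1
Op 4: write(P0, v2, 123). refcount(pp2)=2>1 -> COPY to pp5. 6 ppages; refcounts: pp0:1 pp1:1 pp2:1 pp3:1 pp4:1 pp5:1
Op 5: write(P0, v0, 107). refcount(pp4)=1 -> write in place. 6 ppages; refcounts: pp0:1 pp1:1 pp2:1 pp3:1 pp4:1 pp5:1
Op 6: fork(P1) -> P2. 6 ppages; refcounts: pp0:2 pp1:1 pp2:2 pp3:2 pp4:1 pp5:1
Op 7: read(P2, v1) -> 133. No state change.
Op 8: fork(P0) -> P3. 6 ppages; refcounts: pp0:2 pp1:2 pp2:2 pp3:2 pp4:2 pp5:2
Op 9: write(P3, v0, 158). refcount(pp4)=2>1 -> COPY to pp6. 7 ppages; refcounts: pp0:2 pp1:2 pp2:2 pp3:2 pp4:1 pp5:2 pp6:1
Op 10: write(P3, v1, 117). refcount(pp1)=2>1 -> COPY to pp7. 8 ppages; refcounts: pp0:2 pp1:1 pp2:2 pp3:2 pp4:1 pp5:2 pp6:1 pp7:1

yes yes yes no yes yes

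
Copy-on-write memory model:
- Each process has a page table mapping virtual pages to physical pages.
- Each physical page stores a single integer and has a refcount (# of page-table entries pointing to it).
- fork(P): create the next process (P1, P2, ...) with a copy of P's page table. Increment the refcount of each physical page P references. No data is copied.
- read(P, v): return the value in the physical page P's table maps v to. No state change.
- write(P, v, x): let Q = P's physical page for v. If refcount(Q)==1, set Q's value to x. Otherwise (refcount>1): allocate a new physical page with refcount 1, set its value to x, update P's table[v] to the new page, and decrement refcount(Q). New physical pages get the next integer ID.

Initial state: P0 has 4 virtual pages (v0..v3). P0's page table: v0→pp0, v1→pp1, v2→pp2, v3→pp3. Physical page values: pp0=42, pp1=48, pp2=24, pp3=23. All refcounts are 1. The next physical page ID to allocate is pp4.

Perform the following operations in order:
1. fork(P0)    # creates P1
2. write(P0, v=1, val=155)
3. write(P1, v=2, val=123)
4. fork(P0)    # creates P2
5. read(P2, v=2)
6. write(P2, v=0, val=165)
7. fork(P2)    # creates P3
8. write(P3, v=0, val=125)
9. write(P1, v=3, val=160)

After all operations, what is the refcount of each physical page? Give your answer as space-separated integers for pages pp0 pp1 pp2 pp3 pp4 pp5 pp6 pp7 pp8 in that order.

Answer: 2 1 3 3 3 1 1 1 1

Derivation:
Op 1: fork(P0) -> P1. 4 ppages; refcounts: pp0:2 pp1:2 pp2:2 pp3:2
Op 2: write(P0, v1, 155). refcount(pp1)=2>1 -> COPY to pp4. 5 ppages; refcounts: pp0:2 pp1:1 pp2:2 pp3:2 pp4:1
Op 3: write(P1, v2, 123). refcount(pp2)=2>1 -> COPY to pp5. 6 ppages; refcounts: pp0:2 pp1:1 pp2:1 pp3:2 pp4:1 pp5:1
Op 4: fork(P0) -> P2. 6 ppages; refcounts: pp0:3 pp1:1 pp2:2 pp3:3 pp4:2 pp5:1
Op 5: read(P2, v2) -> 24. No state change.
Op 6: write(P2, v0, 165). refcount(pp0)=3>1 -> COPY to pp6. 7 ppages; refcounts: pp0:2 pp1:1 pp2:2 pp3:3 pp4:2 pp5:1 pp6:1
Op 7: fork(P2) -> P3. 7 ppages; refcounts: pp0:2 pp1:1 pp2:3 pp3:4 pp4:3 pp5:1 pp6:2
Op 8: write(P3, v0, 125). refcount(pp6)=2>1 -> COPY to pp7. 8 ppages; refcounts: pp0:2 pp1:1 pp2:3 pp3:4 pp4:3 pp5:1 pp6:1 pp7:1
Op 9: write(P1, v3, 160). refcount(pp3)=4>1 -> COPY to pp8. 9 ppages; refcounts: pp0:2 pp1:1 pp2:3 pp3:3 pp4:3 pp5:1 pp6:1 pp7:1 pp8:1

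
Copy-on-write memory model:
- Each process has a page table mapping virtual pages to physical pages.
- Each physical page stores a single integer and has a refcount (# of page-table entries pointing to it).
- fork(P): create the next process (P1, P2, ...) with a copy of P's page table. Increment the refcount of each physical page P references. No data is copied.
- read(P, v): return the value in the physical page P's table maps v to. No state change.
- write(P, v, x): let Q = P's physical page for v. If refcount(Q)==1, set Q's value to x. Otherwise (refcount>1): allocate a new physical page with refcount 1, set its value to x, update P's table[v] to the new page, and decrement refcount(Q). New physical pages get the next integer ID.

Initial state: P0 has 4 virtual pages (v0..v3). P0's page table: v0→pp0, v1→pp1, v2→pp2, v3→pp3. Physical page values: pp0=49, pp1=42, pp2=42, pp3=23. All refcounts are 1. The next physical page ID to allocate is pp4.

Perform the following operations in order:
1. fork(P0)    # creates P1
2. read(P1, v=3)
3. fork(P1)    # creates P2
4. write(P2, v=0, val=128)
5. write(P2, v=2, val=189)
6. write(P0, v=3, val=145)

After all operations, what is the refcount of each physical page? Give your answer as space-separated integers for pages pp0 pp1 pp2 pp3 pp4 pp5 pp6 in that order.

Op 1: fork(P0) -> P1. 4 ppages; refcounts: pp0:2 pp1:2 pp2:2 pp3:2
Op 2: read(P1, v3) -> 23. No state change.
Op 3: fork(P1) -> P2. 4 ppages; refcounts: pp0:3 pp1:3 pp2:3 pp3:3
Op 4: write(P2, v0, 128). refcount(pp0)=3>1 -> COPY to pp4. 5 ppages; refcounts: pp0:2 pp1:3 pp2:3 pp3:3 pp4:1
Op 5: write(P2, v2, 189). refcount(pp2)=3>1 -> COPY to pp5. 6 ppages; refcounts: pp0:2 pp1:3 pp2:2 pp3:3 pp4:1 pp5:1
Op 6: write(P0, v3, 145). refcount(pp3)=3>1 -> COPY to pp6. 7 ppages; refcounts: pp0:2 pp1:3 pp2:2 pp3:2 pp4:1 pp5:1 pp6:1

Answer: 2 3 2 2 1 1 1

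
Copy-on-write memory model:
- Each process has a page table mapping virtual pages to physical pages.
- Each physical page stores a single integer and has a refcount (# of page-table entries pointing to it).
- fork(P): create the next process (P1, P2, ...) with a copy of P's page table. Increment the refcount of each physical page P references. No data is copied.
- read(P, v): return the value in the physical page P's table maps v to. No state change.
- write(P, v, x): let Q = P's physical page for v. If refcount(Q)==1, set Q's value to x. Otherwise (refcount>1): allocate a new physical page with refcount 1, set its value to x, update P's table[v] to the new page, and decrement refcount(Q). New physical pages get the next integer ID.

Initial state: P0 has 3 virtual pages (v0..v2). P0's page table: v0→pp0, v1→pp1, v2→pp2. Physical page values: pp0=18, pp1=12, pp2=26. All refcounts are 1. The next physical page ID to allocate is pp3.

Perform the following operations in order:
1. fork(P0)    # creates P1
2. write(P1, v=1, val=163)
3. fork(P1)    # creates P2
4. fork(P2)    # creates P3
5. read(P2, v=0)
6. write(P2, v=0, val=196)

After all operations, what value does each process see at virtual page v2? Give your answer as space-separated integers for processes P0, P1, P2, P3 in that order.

Op 1: fork(P0) -> P1. 3 ppages; refcounts: pp0:2 pp1:2 pp2:2
Op 2: write(P1, v1, 163). refcount(pp1)=2>1 -> COPY to pp3. 4 ppages; refcounts: pp0:2 pp1:1 pp2:2 pp3:1
Op 3: fork(P1) -> P2. 4 ppages; refcounts: pp0:3 pp1:1 pp2:3 pp3:2
Op 4: fork(P2) -> P3. 4 ppages; refcounts: pp0:4 pp1:1 pp2:4 pp3:3
Op 5: read(P2, v0) -> 18. No state change.
Op 6: write(P2, v0, 196). refcount(pp0)=4>1 -> COPY to pp4. 5 ppages; refcounts: pp0:3 pp1:1 pp2:4 pp3:3 pp4:1
P0: v2 -> pp2 = 26
P1: v2 -> pp2 = 26
P2: v2 -> pp2 = 26
P3: v2 -> pp2 = 26

Answer: 26 26 26 26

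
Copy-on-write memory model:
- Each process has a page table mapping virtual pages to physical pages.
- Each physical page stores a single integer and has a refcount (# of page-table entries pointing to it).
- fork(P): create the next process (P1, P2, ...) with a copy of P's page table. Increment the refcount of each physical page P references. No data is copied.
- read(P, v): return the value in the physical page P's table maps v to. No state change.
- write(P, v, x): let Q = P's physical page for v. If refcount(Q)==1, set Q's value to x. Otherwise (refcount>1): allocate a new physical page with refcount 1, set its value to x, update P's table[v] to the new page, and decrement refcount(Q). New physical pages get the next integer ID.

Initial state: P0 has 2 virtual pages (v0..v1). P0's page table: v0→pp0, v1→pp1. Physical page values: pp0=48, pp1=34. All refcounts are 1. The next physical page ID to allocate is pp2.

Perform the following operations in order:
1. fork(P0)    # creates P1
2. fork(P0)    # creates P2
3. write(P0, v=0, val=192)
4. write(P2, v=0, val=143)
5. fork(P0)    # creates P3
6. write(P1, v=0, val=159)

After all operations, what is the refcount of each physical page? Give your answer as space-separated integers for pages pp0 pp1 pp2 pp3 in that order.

Op 1: fork(P0) -> P1. 2 ppages; refcounts: pp0:2 pp1:2
Op 2: fork(P0) -> P2. 2 ppages; refcounts: pp0:3 pp1:3
Op 3: write(P0, v0, 192). refcount(pp0)=3>1 -> COPY to pp2. 3 ppages; refcounts: pp0:2 pp1:3 pp2:1
Op 4: write(P2, v0, 143). refcount(pp0)=2>1 -> COPY to pp3. 4 ppages; refcounts: pp0:1 pp1:3 pp2:1 pp3:1
Op 5: fork(P0) -> P3. 4 ppages; refcounts: pp0:1 pp1:4 pp2:2 pp3:1
Op 6: write(P1, v0, 159). refcount(pp0)=1 -> write in place. 4 ppages; refcounts: pp0:1 pp1:4 pp2:2 pp3:1

Answer: 1 4 2 1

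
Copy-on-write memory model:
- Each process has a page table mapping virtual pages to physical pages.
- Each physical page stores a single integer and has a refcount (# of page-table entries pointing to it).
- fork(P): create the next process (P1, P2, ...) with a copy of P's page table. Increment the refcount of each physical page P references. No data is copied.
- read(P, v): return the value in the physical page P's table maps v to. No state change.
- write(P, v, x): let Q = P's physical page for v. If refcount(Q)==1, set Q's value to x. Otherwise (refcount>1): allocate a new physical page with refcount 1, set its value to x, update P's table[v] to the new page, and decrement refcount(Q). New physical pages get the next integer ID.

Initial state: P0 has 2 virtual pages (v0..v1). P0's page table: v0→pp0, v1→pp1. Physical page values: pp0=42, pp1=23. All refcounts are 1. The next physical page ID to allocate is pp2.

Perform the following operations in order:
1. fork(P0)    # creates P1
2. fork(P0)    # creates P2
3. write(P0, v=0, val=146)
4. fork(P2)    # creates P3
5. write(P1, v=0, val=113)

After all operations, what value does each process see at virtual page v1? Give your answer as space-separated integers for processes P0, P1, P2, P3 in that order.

Answer: 23 23 23 23

Derivation:
Op 1: fork(P0) -> P1. 2 ppages; refcounts: pp0:2 pp1:2
Op 2: fork(P0) -> P2. 2 ppages; refcounts: pp0:3 pp1:3
Op 3: write(P0, v0, 146). refcount(pp0)=3>1 -> COPY to pp2. 3 ppages; refcounts: pp0:2 pp1:3 pp2:1
Op 4: fork(P2) -> P3. 3 ppages; refcounts: pp0:3 pp1:4 pp2:1
Op 5: write(P1, v0, 113). refcount(pp0)=3>1 -> COPY to pp3. 4 ppages; refcounts: pp0:2 pp1:4 pp2:1 pp3:1
P0: v1 -> pp1 = 23
P1: v1 -> pp1 = 23
P2: v1 -> pp1 = 23
P3: v1 -> pp1 = 23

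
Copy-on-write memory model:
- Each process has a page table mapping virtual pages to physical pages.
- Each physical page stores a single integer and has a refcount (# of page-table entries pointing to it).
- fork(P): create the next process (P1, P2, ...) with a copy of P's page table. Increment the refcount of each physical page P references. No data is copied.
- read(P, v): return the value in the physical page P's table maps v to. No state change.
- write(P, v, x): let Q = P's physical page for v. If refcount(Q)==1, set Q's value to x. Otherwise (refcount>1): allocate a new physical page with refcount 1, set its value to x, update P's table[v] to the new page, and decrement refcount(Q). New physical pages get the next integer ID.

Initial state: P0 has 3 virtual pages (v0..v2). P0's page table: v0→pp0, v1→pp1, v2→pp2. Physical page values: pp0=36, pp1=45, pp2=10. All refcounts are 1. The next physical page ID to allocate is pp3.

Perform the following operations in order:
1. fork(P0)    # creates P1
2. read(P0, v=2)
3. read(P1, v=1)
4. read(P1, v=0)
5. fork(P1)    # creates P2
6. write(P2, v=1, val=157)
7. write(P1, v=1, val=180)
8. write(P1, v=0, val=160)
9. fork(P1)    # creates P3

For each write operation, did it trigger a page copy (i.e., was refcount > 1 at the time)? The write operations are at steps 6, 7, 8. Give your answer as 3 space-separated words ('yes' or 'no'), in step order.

Op 1: fork(P0) -> P1. 3 ppages; refcounts: pp0:2 pp1:2 pp2:2
Op 2: read(P0, v2) -> 10. No state change.
Op 3: read(P1, v1) -> 45. No state change.
Op 4: read(P1, v0) -> 36. No state change.
Op 5: fork(P1) -> P2. 3 ppages; refcounts: pp0:3 pp1:3 pp2:3
Op 6: write(P2, v1, 157). refcount(pp1)=3>1 -> COPY to pp3. 4 ppages; refcounts: pp0:3 pp1:2 pp2:3 pp3:1
Op 7: write(P1, v1, 180). refcount(pp1)=2>1 -> COPY to pp4. 5 ppages; refcounts: pp0:3 pp1:1 pp2:3 pp3:1 pp4:1
Op 8: write(P1, v0, 160). refcount(pp0)=3>1 -> COPY to pp5. 6 ppages; refcounts: pp0:2 pp1:1 pp2:3 pp3:1 pp4:1 pp5:1
Op 9: fork(P1) -> P3. 6 ppages; refcounts: pp0:2 pp1:1 pp2:4 pp3:1 pp4:2 pp5:2

yes yes yes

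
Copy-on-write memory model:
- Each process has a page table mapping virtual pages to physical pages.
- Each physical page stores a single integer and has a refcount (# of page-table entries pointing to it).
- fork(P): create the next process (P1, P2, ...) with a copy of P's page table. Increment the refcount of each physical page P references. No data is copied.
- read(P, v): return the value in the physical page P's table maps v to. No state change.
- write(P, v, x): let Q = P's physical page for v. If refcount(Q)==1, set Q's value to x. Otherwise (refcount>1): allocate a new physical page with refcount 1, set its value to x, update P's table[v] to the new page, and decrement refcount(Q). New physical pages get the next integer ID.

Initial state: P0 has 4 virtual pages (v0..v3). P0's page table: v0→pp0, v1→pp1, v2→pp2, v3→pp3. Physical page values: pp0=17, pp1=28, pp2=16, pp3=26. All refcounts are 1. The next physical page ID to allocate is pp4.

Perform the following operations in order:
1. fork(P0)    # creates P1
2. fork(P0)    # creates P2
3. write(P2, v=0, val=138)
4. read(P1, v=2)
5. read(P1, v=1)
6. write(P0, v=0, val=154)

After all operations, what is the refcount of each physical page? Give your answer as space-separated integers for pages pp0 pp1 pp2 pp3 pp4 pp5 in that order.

Op 1: fork(P0) -> P1. 4 ppages; refcounts: pp0:2 pp1:2 pp2:2 pp3:2
Op 2: fork(P0) -> P2. 4 ppages; refcounts: pp0:3 pp1:3 pp2:3 pp3:3
Op 3: write(P2, v0, 138). refcount(pp0)=3>1 -> COPY to pp4. 5 ppages; refcounts: pp0:2 pp1:3 pp2:3 pp3:3 pp4:1
Op 4: read(P1, v2) -> 16. No state change.
Op 5: read(P1, v1) -> 28. No state change.
Op 6: write(P0, v0, 154). refcount(pp0)=2>1 -> COPY to pp5. 6 ppages; refcounts: pp0:1 pp1:3 pp2:3 pp3:3 pp4:1 pp5:1

Answer: 1 3 3 3 1 1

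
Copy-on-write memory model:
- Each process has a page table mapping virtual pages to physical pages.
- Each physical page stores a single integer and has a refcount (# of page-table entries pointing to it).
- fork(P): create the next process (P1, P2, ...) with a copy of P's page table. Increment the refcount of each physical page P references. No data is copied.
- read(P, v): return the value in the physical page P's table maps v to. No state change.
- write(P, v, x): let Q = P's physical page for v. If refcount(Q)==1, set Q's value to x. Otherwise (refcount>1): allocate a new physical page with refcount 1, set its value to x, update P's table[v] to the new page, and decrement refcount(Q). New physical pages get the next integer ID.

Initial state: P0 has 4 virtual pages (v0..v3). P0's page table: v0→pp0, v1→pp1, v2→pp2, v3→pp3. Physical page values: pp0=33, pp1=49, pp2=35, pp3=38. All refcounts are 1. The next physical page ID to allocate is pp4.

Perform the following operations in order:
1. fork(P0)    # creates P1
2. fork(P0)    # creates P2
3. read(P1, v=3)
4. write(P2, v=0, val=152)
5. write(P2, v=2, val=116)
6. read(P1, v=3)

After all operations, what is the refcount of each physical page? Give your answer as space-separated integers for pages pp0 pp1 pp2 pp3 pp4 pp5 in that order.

Answer: 2 3 2 3 1 1

Derivation:
Op 1: fork(P0) -> P1. 4 ppages; refcounts: pp0:2 pp1:2 pp2:2 pp3:2
Op 2: fork(P0) -> P2. 4 ppages; refcounts: pp0:3 pp1:3 pp2:3 pp3:3
Op 3: read(P1, v3) -> 38. No state change.
Op 4: write(P2, v0, 152). refcount(pp0)=3>1 -> COPY to pp4. 5 ppages; refcounts: pp0:2 pp1:3 pp2:3 pp3:3 pp4:1
Op 5: write(P2, v2, 116). refcount(pp2)=3>1 -> COPY to pp5. 6 ppages; refcounts: pp0:2 pp1:3 pp2:2 pp3:3 pp4:1 pp5:1
Op 6: read(P1, v3) -> 38. No state change.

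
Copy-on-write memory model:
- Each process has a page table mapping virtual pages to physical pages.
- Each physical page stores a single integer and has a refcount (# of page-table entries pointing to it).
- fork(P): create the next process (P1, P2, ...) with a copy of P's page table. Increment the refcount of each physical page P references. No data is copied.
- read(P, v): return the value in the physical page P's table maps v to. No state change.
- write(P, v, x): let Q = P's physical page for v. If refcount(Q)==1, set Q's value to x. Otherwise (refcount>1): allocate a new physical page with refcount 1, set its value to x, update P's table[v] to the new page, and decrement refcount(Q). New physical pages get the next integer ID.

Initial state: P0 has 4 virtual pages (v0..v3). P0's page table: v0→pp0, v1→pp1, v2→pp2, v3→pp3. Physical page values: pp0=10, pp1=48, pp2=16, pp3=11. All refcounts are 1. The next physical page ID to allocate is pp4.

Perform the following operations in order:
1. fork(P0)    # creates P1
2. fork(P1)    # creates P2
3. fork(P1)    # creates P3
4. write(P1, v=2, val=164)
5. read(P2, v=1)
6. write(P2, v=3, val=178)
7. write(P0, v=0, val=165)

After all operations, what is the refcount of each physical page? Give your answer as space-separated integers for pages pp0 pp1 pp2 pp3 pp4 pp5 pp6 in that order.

Answer: 3 4 3 3 1 1 1

Derivation:
Op 1: fork(P0) -> P1. 4 ppages; refcounts: pp0:2 pp1:2 pp2:2 pp3:2
Op 2: fork(P1) -> P2. 4 ppages; refcounts: pp0:3 pp1:3 pp2:3 pp3:3
Op 3: fork(P1) -> P3. 4 ppages; refcounts: pp0:4 pp1:4 pp2:4 pp3:4
Op 4: write(P1, v2, 164). refcount(pp2)=4>1 -> COPY to pp4. 5 ppages; refcounts: pp0:4 pp1:4 pp2:3 pp3:4 pp4:1
Op 5: read(P2, v1) -> 48. No state change.
Op 6: write(P2, v3, 178). refcount(pp3)=4>1 -> COPY to pp5. 6 ppages; refcounts: pp0:4 pp1:4 pp2:3 pp3:3 pp4:1 pp5:1
Op 7: write(P0, v0, 165). refcount(pp0)=4>1 -> COPY to pp6. 7 ppages; refcounts: pp0:3 pp1:4 pp2:3 pp3:3 pp4:1 pp5:1 pp6:1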